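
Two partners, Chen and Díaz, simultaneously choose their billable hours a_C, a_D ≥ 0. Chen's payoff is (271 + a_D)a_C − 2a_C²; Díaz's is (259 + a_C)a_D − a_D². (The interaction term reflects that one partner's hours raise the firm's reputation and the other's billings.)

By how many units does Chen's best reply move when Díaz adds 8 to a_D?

2

Expanding Chen's payoff: 271a_C + a_Da_C − 2a_C².
∂π/∂a_C = 271 + a_D − 4a_C = 0, so a_C = 67.75 + 0.25a_D.
The reaction-function slope is 0.25, so an 8-unit rise in a_D moves a_C by 0.25 × 8 = 2. Chen's best response rises — the actions are strategic complements.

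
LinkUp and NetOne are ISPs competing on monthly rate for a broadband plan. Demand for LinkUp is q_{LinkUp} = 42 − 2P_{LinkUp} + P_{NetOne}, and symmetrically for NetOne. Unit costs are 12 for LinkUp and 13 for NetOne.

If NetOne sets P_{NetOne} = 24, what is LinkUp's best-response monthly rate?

LinkUp's profit: π = (P_{LinkUp} − 12)(42 − 2P_{LinkUp} + P_{NetOne}).
∂π/∂P_{LinkUp} = 66 − 4P_{LinkUp} + P_{NetOne} = 0 ⇒ P_{LinkUp} = 16.5 + 0.25P_{NetOne}.
At P_{NetOne} = 24: P_{LinkUp} = 16.5 + 0.25·24 = 22.5.

22.5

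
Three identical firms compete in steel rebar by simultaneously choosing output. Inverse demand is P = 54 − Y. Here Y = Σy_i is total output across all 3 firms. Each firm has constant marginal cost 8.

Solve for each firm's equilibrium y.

11.5

A representative firm's profit is π_i = y_i(54 − Y) − 8y_i, with Y = y_i + Σ_{j≠i} y_j.
First-order condition: 46 − 2y_i − Σ_{j≠i} y_j = 0.
In a symmetric equilibrium every firm chooses the same y, so Σ_{j≠i} y_j = 2y. The condition becomes 46 − 4y = 0, giving y = 46/4 = 11.5.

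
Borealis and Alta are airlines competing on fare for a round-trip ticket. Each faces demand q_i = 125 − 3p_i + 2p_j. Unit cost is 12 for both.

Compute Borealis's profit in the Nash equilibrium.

2394.1875

Borealis's profit: π = (p_{Borealis} − 12)(125 − 3p_{Borealis} + 2p_{Alta}).
∂π/∂p_{Borealis} = 161 − 6p_{Borealis} + 2p_{Alta} = 0 ⇒ p_{Borealis} = 161/6 + (1/3)p_{Alta}.
The game is symmetric, so in equilibrium p_{Alta} = p_{Borealis}: the reaction function gives (2/3)p_{Borealis} = 161/6, hence p_{Borealis} = 40.25.
q_{Borealis} = 125 − 3·40.25 + 2·40.25 = 84.75.
Profit = (40.25 − 12)·84.75 = 2394.1875.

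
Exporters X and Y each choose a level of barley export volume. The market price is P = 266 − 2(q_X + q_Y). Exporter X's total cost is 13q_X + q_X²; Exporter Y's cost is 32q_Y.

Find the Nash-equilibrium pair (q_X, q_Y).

Exporter X's profit: π = q_X(266 − 2(q_X + q_Y)) − 13q_X − q_X².
∂π/∂q_X = 253 − 6q_X − 2q_Y = 0, so q_X = 253/6 − (1/3)q_Y.
For Y: ∂π/∂q_Y = 234 − 4q_Y − 2q_X = 0 ⇒ q_Y = 58.5 − 0.5q_X.
Plugging q_Y into X's best response: q_X = 253/6 − (1/3)(58.5 − 0.5q_X) ⇒ (5/6)q_X = 68/3, so q_X = 27.2.
Then q_Y = 58.5 − 0.5·27.2 = 44.9.

27.2, 44.9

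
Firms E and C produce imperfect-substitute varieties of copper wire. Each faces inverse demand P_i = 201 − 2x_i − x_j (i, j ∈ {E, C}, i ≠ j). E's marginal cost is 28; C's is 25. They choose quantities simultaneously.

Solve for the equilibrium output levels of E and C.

34.4, 35.4

Firm E's profit: π = x_E(201 − 2x_E − x_C) − 28x_E.
∂π/∂x_E = 173 − 4x_E − x_C = 0 ⇒ x_E = 43.25 − 0.25x_C.
Similarly x_C = 44 − 0.25x_E.
Plugging x_C into E's best response: x_E = 43.25 − 0.25(44 − 0.25x_E) ⇒ 0.9375x_E = 32.25, so x_E = 34.4.
Then x_C = 44 − 0.25·34.4 = 35.4.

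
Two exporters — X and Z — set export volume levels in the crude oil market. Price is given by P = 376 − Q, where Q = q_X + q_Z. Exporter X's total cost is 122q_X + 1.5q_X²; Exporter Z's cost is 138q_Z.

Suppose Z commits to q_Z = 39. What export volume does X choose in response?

Exporter X's profit: π = q_X(376 − (q_X + q_Z)) − 122q_X − 1.5q_X².
∂π/∂q_X = 254 − 5q_X − q_Z = 0, so q_X = 50.8 − 0.2q_Z.
At q_Z = 39: q_X = 50.8 − 0.2·39 = 43.

43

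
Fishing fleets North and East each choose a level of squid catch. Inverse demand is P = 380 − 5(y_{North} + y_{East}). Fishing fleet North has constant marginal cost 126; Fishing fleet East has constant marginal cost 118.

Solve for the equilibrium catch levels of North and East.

16.4, 18

Fishing fleet North's profit: π = y_{North}(380 − 5(y_{North} + y_{East})) − 126y_{North}.
∂π/∂y_{North} = 254 − 10y_{North} − 5y_{East} = 0, so y_{North} = 25.4 − 0.5y_{East}.
By the same steps for East: y_{East} = 26.2 − 0.5y_{North}.
Substituting the second reaction function into the first: y_{North} = 25.4 − 0.5(26.2 − 0.5y_{North}), which gives 0.75y_{North} = 12.3 ⇒ y_{North} = 16.4.
Then y_{East} = 26.2 − 0.5·16.4 = 18.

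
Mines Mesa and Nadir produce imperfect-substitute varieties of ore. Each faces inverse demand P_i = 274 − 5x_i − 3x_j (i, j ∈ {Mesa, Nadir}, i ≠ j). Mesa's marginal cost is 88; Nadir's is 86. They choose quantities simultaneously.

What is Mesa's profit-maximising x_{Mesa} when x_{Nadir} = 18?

Mine Mesa's profit: π = x_{Mesa}(274 − 5x_{Mesa} − 3x_{Nadir}) − 88x_{Mesa}.
∂π/∂x_{Mesa} = 186 − 10x_{Mesa} − 3x_{Nadir} = 0 ⇒ x_{Mesa} = 18.6 − 0.3x_{Nadir}.
At x_{Nadir} = 18: x_{Mesa} = 18.6 − 0.3·18 = 13.2.

13.2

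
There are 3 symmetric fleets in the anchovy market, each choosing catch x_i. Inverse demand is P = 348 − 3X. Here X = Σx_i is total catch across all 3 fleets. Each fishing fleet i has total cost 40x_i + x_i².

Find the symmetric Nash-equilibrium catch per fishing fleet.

A representative fishing fleet's profit is π_i = x_i(348 − 3X) − 40x_i − x_i², with X = x_i + Σ_{j≠i} x_j.
First-order condition: 308 − 8x_i − 3Σ_{j≠i} x_j = 0.
With identical fishing fleets, set every x_j = x: then 308 − 8x − 6x = 0, i.e. x = 308/14 = 22.

22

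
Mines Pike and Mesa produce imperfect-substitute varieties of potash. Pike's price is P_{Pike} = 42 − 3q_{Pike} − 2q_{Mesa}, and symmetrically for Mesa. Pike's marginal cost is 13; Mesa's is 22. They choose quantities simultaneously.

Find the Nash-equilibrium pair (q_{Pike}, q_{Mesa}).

4.1875, 1.9375

Mine Pike's profit: π = q_{Pike}(42 − 3q_{Pike} − 2q_{Mesa}) − 13q_{Pike}.
∂π/∂q_{Pike} = 29 − 6q_{Pike} − 2q_{Mesa} = 0 ⇒ q_{Pike} = 29/6 − (1/3)q_{Mesa}.
Similarly q_{Mesa} = 10/3 − (1/3)q_{Pike}.
Solving the two reaction functions simultaneously: (1 − (−1/3)(−1/3))q_{Pike} = 29/6 − (1/3)·(10/3), so (8/9)q_{Pike} = 67/18 and q_{Pike} = 4.1875.
Then q_{Mesa} = 10/3 − (1/3)·4.1875 = 1.9375.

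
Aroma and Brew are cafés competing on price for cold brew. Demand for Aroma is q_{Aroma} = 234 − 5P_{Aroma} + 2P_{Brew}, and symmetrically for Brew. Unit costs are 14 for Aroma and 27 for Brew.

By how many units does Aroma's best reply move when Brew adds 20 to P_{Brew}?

4

Aroma's profit: π = (P_{Aroma} − 14)(234 − 5P_{Aroma} + 2P_{Brew}).
∂π/∂P_{Aroma} = 304 − 10P_{Aroma} + 2P_{Brew} = 0 ⇒ P_{Aroma} = 30.4 + 0.2P_{Brew}.
The reaction-function slope is 0.2, so a 20-unit rise in P_{Brew} moves P_{Aroma} by 0.2 × 20 = 4. Aroma's best response rises — the actions are strategic complements.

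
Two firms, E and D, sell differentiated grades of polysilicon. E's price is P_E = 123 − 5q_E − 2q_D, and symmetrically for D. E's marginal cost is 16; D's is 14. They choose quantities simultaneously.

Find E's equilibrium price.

60.375

Firm E's profit: π = q_E(123 − 5q_E − 2q_D) − 16q_E.
∂π/∂q_E = 107 − 10q_E − 2q_D = 0 ⇒ q_E = 10.7 − 0.2q_D.
Similarly q_D = 10.9 − 0.2q_E.
Solving the two reaction functions simultaneously: (1 − (−0.2)(−0.2))q_E = 10.7 − 0.2·10.9, so 0.96q_E = 8.52 and q_E = 8.875.
Then q_D = 10.9 − 0.2·8.875 = 9.125.
P_E = 123 − 5·8.875 − 2·9.125 = 60.375.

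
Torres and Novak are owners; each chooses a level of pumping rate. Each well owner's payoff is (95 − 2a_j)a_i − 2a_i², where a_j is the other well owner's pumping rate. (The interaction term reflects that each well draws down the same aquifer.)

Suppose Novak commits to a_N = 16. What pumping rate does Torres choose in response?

Torres's payoff is (95 − 2a_N)a_T − 2a_T².
∂π/∂a_T = 95 − 2a_N − 4a_T = 0, so a_T = 23.75 − 0.5a_N.
At a_N = 16: a_T = 23.75 − 0.5·16 = 15.75.

15.75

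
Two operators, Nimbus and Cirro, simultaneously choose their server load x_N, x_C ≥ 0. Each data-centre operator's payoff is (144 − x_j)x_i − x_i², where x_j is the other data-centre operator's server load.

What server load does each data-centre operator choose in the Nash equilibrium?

Nimbus's payoff is (144 − x_C)x_N − x_N².
∂π/∂x_N = 144 − x_C − 2x_N = 0, so x_N = 72 − 0.5x_C.
By symmetry x_C = x_N; substituting into the reaction function, 1.5x_N = 72 and x_N = 48.

48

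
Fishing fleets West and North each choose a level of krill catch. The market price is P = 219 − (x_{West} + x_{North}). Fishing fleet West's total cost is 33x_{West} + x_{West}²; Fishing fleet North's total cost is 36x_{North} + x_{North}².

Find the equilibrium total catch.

Fishing fleet West's profit: π = x_{West}(219 − (x_{West} + x_{North})) − 33x_{West} − x_{West}².
∂π/∂x_{West} = 186 − 4x_{West} − x_{North} = 0, so x_{West} = 46.5 − 0.25x_{North}.
By the same steps for North: x_{North} = 45.75 − 0.25x_{West}.
Substituting the second reaction function into the first: x_{West} = 46.5 − 0.25(45.75 − 0.25x_{West}), which gives 0.9375x_{West} = 35.0625 ⇒ x_{West} = 37.4.
Then x_{North} = 45.75 − 0.25·37.4 = 36.4.
Total catch: 37.4 + 36.4 = 73.8.

73.8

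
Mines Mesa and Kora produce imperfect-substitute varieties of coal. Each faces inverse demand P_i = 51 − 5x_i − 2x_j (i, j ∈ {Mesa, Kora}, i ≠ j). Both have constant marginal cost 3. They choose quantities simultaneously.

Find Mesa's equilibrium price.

23

Mine Mesa's profit: π = x_{Mesa}(51 − 5x_{Mesa} − 2x_{Kora}) − 3x_{Mesa}.
∂π/∂x_{Mesa} = 48 − 10x_{Mesa} − 2x_{Kora} = 0 ⇒ x_{Mesa} = 4.8 − 0.2x_{Kora}.
The game is symmetric, so in equilibrium x_{Kora} = x_{Mesa}: the reaction function gives 1.2x_{Mesa} = 4.8, hence x_{Mesa} = 4.
P_{Mesa} = 51 − 5·4 − 2·4 = 23.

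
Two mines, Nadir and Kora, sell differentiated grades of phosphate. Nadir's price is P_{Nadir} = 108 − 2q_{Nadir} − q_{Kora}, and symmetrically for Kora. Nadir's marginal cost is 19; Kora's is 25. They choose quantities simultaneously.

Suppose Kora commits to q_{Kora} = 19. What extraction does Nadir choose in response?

17.5

Mine Nadir's profit: π = q_{Nadir}(108 − 2q_{Nadir} − q_{Kora}) − 19q_{Nadir}.
∂π/∂q_{Nadir} = 89 − 4q_{Nadir} − q_{Kora} = 0 ⇒ q_{Nadir} = 22.25 − 0.25q_{Kora}.
At q_{Kora} = 19: q_{Nadir} = 22.25 − 0.25·19 = 17.5.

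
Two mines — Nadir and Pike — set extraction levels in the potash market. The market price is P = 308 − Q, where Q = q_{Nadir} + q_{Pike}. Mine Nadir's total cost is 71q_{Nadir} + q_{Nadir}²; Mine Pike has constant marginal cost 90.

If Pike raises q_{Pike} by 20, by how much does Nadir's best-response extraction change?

-5

Mine Nadir's profit: π = q_{Nadir}(308 − (q_{Nadir} + q_{Pike})) − 71q_{Nadir} − q_{Nadir}².
∂π/∂q_{Nadir} = 237 − 4q_{Nadir} − q_{Pike} = 0, so q_{Nadir} = 59.25 − 0.25q_{Pike}.
The reaction-function slope is −0.25, so a 20-unit rise in q_{Pike} moves q_{Nadir} by −0.25 × 20 = −5. Nadir's best response falls — the actions are strategic substitutes.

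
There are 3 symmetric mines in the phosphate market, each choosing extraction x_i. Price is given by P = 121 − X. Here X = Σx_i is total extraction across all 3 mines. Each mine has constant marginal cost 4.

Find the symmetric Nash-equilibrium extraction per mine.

A representative mine's profit is π_i = x_i(121 − X) − 4x_i, with X = x_i + Σ_{j≠i} x_j.
First-order condition: 117 − 2x_i − Σ_{j≠i} x_j = 0.
Imposing symmetry (x_j = x for all j) turns Σ_{j≠i} x_j into 2x, so 117 = 4x and x = 29.25.

29.25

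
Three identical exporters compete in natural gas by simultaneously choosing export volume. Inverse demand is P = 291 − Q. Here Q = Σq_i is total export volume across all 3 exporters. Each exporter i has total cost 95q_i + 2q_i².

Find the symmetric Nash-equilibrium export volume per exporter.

24.5

A representative exporter's profit is π_i = q_i(291 − Q) − 95q_i − 2q_i², with Q = q_i + Σ_{j≠i} q_j.
First-order condition: 196 − 6q_i − Σ_{j≠i} q_j = 0.
With identical exporters, set every q_j = q: then 196 − 6q − 2q = 0, i.e. q = 196/8 = 24.5.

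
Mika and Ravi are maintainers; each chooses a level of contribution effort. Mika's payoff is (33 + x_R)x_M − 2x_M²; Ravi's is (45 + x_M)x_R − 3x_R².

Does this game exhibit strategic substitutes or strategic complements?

strategic complements

Expanding Mika's payoff: 33x_M + x_Rx_M − 2x_M².
∂π/∂x_M = 33 + x_R − 4x_M = 0, so x_M = 8.25 + 0.25x_R.
The best-response slope dx_M/dx_R = 0.25 > 0: the reaction function is upward-sloping, so the choices are strategic complements.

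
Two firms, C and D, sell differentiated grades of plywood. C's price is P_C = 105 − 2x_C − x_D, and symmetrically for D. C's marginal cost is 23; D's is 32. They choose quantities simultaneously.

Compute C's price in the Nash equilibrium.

Firm C's profit: π = x_C(105 − 2x_C − x_D) − 23x_C.
∂π/∂x_C = 82 − 4x_C − x_D = 0 ⇒ x_C = 20.5 − 0.25x_D.
Similarly x_D = 18.25 − 0.25x_C.
Solving the two reaction functions simultaneously: (1 − (−0.25)(−0.25))x_C = 20.5 − 0.25·18.25, so 0.9375x_C = 15.9375 and x_C = 17.
Then x_D = 18.25 − 0.25·17 = 14.
P_C = 105 − 2·17 − 14 = 57.

57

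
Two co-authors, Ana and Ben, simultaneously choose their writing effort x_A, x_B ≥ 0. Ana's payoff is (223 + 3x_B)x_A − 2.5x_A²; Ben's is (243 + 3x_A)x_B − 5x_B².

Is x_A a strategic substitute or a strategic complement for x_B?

strategic complements

Expanding Ana's payoff: 223x_A + 3x_Bx_A − 2.5x_A².
∂π/∂x_A = 223 + 3x_B − 5x_A = 0, so x_A = 44.6 + 0.6x_B.
The best-response slope dx_A/dx_B = 0.6 > 0: the reaction function is upward-sloping, so the choices are strategic complements.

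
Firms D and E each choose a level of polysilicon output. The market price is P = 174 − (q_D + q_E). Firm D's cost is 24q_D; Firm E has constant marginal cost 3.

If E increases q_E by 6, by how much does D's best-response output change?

-3

Firm D's profit: π = q_D(174 − (q_D + q_E)) − 24q_D.
∂π/∂q_D = 150 − 2q_D − q_E = 0, so q_D = 75 − 0.5q_E.
The reaction-function slope is −0.5, so a 6-unit rise in q_E moves q_D by −0.5 × 6 = −3. D's best response falls — the actions are strategic substitutes.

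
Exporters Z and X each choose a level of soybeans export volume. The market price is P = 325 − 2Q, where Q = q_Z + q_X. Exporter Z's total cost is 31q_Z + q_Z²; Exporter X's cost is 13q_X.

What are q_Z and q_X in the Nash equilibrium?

Exporter Z's profit: π = q_Z(325 − 2(q_Z + q_X)) − 31q_Z − q_Z².
∂π/∂q_Z = 294 − 6q_Z − 2q_X = 0, so q_Z = 49 − (1/3)q_X.
For X: ∂π/∂q_X = 312 − 4q_X − 2q_Z = 0 ⇒ q_X = 78 − 0.5q_Z.
Solving the two reaction functions simultaneously: (1 − (−1/3)(−0.5))q_Z = 49 − (1/3)·78, so (5/6)q_Z = 23 and q_Z = 27.6.
Then q_X = 78 − 0.5·27.6 = 64.2.

27.6, 64.2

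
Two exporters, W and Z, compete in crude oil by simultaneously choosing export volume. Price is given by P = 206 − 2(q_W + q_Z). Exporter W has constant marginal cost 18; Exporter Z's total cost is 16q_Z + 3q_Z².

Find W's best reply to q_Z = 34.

30

Exporter W's profit: π = q_W(206 − 2(q_W + q_Z)) − 18q_W.
∂π/∂q_W = 188 − 4q_W − 2q_Z = 0, so q_W = 47 − 0.5q_Z.
At q_Z = 34: q_W = 47 − 0.5·34 = 30.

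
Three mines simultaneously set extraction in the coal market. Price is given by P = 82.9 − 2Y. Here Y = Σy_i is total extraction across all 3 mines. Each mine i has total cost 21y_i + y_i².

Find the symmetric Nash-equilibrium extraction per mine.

6.19

A representative mine's profit is π_i = y_i(82.9 − 2Y) − 21y_i − y_i², with Y = y_i + Σ_{j≠i} y_j.
First-order condition: 61.9 − 6y_i − 2Σ_{j≠i} y_j = 0.
In a symmetric equilibrium every mine chooses the same y, so Σ_{j≠i} y_j = 2y. The condition becomes 61.9 − 10y = 0, giving y = 61.9/10 = 6.19.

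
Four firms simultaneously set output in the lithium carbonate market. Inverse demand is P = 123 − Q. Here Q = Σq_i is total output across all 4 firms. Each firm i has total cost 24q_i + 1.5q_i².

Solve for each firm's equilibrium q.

12.375

A representative firm's profit is π_i = q_i(123 − Q) − 24q_i − 1.5q_i², with Q = q_i + Σ_{j≠i} q_j.
First-order condition: 99 − 5q_i − Σ_{j≠i} q_j = 0.
With identical firms, set every q_j = q: then 99 − 5q − 3q = 0, i.e. q = 99/8 = 12.375.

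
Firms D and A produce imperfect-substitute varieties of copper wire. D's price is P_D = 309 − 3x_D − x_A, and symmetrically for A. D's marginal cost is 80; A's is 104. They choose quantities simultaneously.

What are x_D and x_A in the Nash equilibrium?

Firm D's profit: π = x_D(309 − 3x_D − x_A) − 80x_D.
∂π/∂x_D = 229 − 6x_D − x_A = 0 ⇒ x_D = 229/6 − (1/6)x_A.
Similarly x_A = 205/6 − (1/6)x_D.
Solving the two reaction functions simultaneously: (1 − (−1/6)(−1/6))x_D = 229/6 − (1/6)·(205/6), so (35/36)x_D = 1169/36 and x_D = 33.4.
Then x_A = 205/6 − (1/6)·33.4 = 28.6.

33.4, 28.6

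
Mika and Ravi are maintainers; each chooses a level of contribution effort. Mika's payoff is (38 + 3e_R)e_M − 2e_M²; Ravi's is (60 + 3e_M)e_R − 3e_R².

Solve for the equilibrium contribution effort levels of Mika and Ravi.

Expanding Mika's payoff: 38e_M + 3e_Re_M − 2e_M².
∂π/∂e_M = 38 + 3e_R − 4e_M = 0, so e_M = 9.5 + 0.75e_R.
Likewise for Ravi: e_R = 10 + 0.5e_M.
Solving the two reaction functions simultaneously: (1 − (0.75)(0.5))e_M = 9.5 + 0.75·10, so 0.625e_M = 17 and e_M = 27.2.
Then e_R = 10 + 0.5·27.2 = 23.6.

27.2, 23.6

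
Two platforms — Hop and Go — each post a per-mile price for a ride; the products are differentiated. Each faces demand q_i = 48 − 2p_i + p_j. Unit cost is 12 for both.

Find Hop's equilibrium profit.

Hop's profit: π = (p_{Hop} − 12)(48 − 2p_{Hop} + p_{Go}).
∂π/∂p_{Hop} = 72 − 4p_{Hop} + p_{Go} = 0 ⇒ p_{Hop} = 18 + 0.25p_{Go}.
The game is symmetric, so in equilibrium p_{Go} = p_{Hop}: the reaction function gives 0.75p_{Hop} = 18, hence p_{Hop} = 24.
q_{Hop} = 48 − 2·24 + 24 = 24.
Profit = (24 − 12)·24 = 288.

288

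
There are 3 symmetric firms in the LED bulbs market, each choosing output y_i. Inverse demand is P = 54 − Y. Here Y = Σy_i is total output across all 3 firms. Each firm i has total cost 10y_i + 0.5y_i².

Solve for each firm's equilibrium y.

8.8

A representative firm's profit is π_i = y_i(54 − Y) − 10y_i − 0.5y_i², with Y = y_i + Σ_{j≠i} y_j.
First-order condition: 44 − 3y_i − Σ_{j≠i} y_j = 0.
Imposing symmetry (y_j = y for all j) turns Σ_{j≠i} y_j into 2y, so 44 = 5y and y = 8.8.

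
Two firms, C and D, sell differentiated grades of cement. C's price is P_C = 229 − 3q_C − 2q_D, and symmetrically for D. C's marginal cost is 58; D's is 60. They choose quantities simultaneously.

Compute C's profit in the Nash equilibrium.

1386.75

Firm C's profit: π = q_C(229 − 3q_C − 2q_D) − 58q_C.
∂π/∂q_C = 171 − 6q_C − 2q_D = 0 ⇒ q_C = 28.5 − (1/3)q_D.
Similarly q_D = 169/6 − (1/3)q_C.
Substituting the second reaction function into the first: q_C = 28.5 − (1/3)(169/6 − (1/3)q_C), which gives (8/9)q_C = 172/9 ⇒ q_C = 21.5.
Then q_D = 169/6 − (1/3)·21.5 = 21.
P_C = 229 − 3·21.5 − 2·21 = 122.5.
Profit = (122.5 − 58)·21.5 = 1386.75.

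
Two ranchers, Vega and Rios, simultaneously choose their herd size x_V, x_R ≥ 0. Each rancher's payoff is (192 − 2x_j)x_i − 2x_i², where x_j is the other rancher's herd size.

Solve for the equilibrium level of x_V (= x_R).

Vega's payoff is (192 − 2x_R)x_V − 2x_V².
∂π/∂x_V = 192 − 2x_R − 4x_V = 0, so x_V = 48 − 0.5x_R.
The game is symmetric, so in equilibrium x_R = x_V: the reaction function gives 1.5x_V = 48, hence x_V = 32.

32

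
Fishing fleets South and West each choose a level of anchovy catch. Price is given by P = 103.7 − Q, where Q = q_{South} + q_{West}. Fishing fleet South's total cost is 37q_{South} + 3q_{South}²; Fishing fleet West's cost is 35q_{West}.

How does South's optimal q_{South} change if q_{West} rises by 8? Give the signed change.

-1

Fishing fleet South's profit: π = q_{South}(103.7 − (q_{South} + q_{West})) − 37q_{South} − 3q_{South}².
∂π/∂q_{South} = 66.7 − 8q_{South} − q_{West} = 0, so q_{South} = 8.3375 − 0.125q_{West}.
The reaction-function slope is −0.125, so an 8-unit rise in q_{West} moves q_{South} by −0.125 × 8 = −1. South's best response falls — the actions are strategic substitutes.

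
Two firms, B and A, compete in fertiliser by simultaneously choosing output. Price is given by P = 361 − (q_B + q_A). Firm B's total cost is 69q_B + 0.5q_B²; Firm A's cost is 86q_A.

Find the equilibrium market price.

Firm B's profit: π = q_B(361 − (q_B + q_A)) − 69q_B − 0.5q_B².
∂π/∂q_B = 292 − 3q_B − q_A = 0, so q_B = 292/3 − (1/3)q_A.
For A: ∂π/∂q_A = 275 − 2q_A − q_B = 0 ⇒ q_A = 137.5 − 0.5q_B.
Plugging q_A into B's best response: q_B = 292/3 − (1/3)(137.5 − 0.5q_B) ⇒ (5/6)q_B = 51.5, so q_B = 61.8.
Then q_A = 137.5 − 0.5·61.8 = 106.6.
Equilibrium price: P = 361 − 168.4 = 192.6.

192.6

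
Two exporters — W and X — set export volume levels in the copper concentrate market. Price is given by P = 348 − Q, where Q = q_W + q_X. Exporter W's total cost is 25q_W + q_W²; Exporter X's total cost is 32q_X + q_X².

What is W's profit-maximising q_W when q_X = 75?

Exporter W's profit: π = q_W(348 − (q_W + q_X)) − 25q_W − q_W².
∂π/∂q_W = 323 − 4q_W − q_X = 0, so q_W = 80.75 − 0.25q_X.
At q_X = 75: q_W = 80.75 − 0.25·75 = 62.

62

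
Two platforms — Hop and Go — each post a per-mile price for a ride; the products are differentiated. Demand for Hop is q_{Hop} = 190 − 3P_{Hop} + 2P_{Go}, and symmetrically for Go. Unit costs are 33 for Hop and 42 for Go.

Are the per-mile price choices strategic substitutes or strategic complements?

Hop's profit: π = (P_{Hop} − 33)(190 − 3P_{Hop} + 2P_{Go}).
∂π/∂P_{Hop} = 289 − 6P_{Hop} + 2P_{Go} = 0 ⇒ P_{Hop} = 289/6 + (1/3)P_{Go}.
The best-response slope dP_{Hop}/dP_{Go} = 1/3 > 0: the reaction function is upward-sloping, so the choices are strategic complements.

strategic complements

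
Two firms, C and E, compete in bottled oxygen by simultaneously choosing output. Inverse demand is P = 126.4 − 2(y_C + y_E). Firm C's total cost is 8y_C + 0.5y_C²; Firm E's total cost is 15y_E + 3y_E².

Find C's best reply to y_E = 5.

Firm C's profit: π = y_C(126.4 − 2(y_C + y_E)) − 8y_C − 0.5y_C².
∂π/∂y_C = 118.4 − 5y_C − 2y_E = 0, so y_C = 23.68 − 0.4y_E.
At y_E = 5: y_C = 23.68 − 0.4·5 = 21.68.

21.68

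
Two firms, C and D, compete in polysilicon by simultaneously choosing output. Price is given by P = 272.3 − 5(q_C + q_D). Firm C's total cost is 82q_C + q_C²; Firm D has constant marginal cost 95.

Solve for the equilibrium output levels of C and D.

10.7, 12.38

Firm C's profit: π = q_C(272.3 − 5(q_C + q_D)) − 82q_C − q_C².
∂π/∂q_C = 190.3 − 12q_C − 5q_D = 0, so q_C = 1903/120 − (5/12)q_D.
For D: ∂π/∂q_D = 177.3 − 10q_D − 5q_C = 0 ⇒ q_D = 17.73 − 0.5q_C.
Substituting the second reaction function into the first: q_C = 1903/120 − (5/12)(17.73 − 0.5q_C), which gives (19/24)q_C = 2033/240 ⇒ q_C = 10.7.
Then q_D = 17.73 − 0.5·10.7 = 12.38.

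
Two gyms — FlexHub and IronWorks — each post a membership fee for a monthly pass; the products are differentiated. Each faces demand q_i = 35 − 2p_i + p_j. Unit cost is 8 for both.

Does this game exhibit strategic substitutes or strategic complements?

FlexHub's profit: π = (p_{FlexHub} − 8)(35 − 2p_{FlexHub} + p_{IronWorks}).
∂π/∂p_{FlexHub} = 51 − 4p_{FlexHub} + p_{IronWorks} = 0 ⇒ p_{FlexHub} = 12.75 + 0.25p_{IronWorks}.
The best-response slope dp_{FlexHub}/dp_{IronWorks} = 0.25 > 0: the reaction function is upward-sloping, so the choices are strategic complements.

strategic complements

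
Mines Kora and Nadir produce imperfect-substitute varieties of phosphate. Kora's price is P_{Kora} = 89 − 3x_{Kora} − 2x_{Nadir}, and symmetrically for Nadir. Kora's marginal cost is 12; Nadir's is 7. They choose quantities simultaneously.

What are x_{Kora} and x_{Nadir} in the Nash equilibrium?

9.3125, 10.5625

Mine Kora's profit: π = x_{Kora}(89 − 3x_{Kora} − 2x_{Nadir}) − 12x_{Kora}.
∂π/∂x_{Kora} = 77 − 6x_{Kora} − 2x_{Nadir} = 0 ⇒ x_{Kora} = 77/6 − (1/3)x_{Nadir}.
Similarly x_{Nadir} = 41/3 − (1/3)x_{Kora}.
Plugging x_{Nadir} into Kora's best response: x_{Kora} = 77/6 − (1/3)(41/3 − (1/3)x_{Kora}) ⇒ (8/9)x_{Kora} = 149/18, so x_{Kora} = 9.3125.
Then x_{Nadir} = 41/3 − (1/3)·9.3125 = 10.5625.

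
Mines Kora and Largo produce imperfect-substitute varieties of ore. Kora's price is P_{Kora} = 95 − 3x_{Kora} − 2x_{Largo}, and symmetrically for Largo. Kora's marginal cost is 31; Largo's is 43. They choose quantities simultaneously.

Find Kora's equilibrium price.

Mine Kora's profit: π = x_{Kora}(95 − 3x_{Kora} − 2x_{Largo}) − 31x_{Kora}.
∂π/∂x_{Kora} = 64 − 6x_{Kora} − 2x_{Largo} = 0 ⇒ x_{Kora} = 32/3 − (1/3)x_{Largo}.
Similarly x_{Largo} = 26/3 − (1/3)x_{Kora}.
Solving the two reaction functions simultaneously: (1 − (−1/3)(−1/3))x_{Kora} = 32/3 − (1/3)·(26/3), so (8/9)x_{Kora} = 70/9 and x_{Kora} = 8.75.
Then x_{Largo} = 26/3 − (1/3)·8.75 = 5.75.
P_{Kora} = 95 − 3·8.75 − 2·5.75 = 57.25.

57.25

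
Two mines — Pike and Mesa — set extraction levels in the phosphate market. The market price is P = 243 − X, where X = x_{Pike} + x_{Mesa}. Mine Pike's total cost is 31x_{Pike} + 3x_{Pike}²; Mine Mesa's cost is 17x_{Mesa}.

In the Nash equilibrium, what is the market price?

123.4

Mine Pike's profit: π = x_{Pike}(243 − (x_{Pike} + x_{Mesa})) − 31x_{Pike} − 3x_{Pike}².
∂π/∂x_{Pike} = 212 − 8x_{Pike} − x_{Mesa} = 0, so x_{Pike} = 26.5 − 0.125x_{Mesa}.
For Mesa: ∂π/∂x_{Mesa} = 226 − 2x_{Mesa} − x_{Pike} = 0 ⇒ x_{Mesa} = 113 − 0.5x_{Pike}.
Plugging x_{Mesa} into Pike's best response: x_{Pike} = 26.5 − 0.125(113 − 0.5x_{Pike}) ⇒ 0.9375x_{Pike} = 12.375, so x_{Pike} = 13.2.
Then x_{Mesa} = 113 − 0.5·13.2 = 106.4.
Equilibrium price: P = 243 − 119.6 = 123.4.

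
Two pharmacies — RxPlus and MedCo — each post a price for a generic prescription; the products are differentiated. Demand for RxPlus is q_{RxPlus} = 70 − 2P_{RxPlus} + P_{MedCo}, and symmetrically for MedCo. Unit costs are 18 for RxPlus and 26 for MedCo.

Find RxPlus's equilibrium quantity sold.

36.8

RxPlus's profit: π = (P_{RxPlus} − 18)(70 − 2P_{RxPlus} + P_{MedCo}).
∂π/∂P_{RxPlus} = 106 − 4P_{RxPlus} + P_{MedCo} = 0 ⇒ P_{RxPlus} = 26.5 + 0.25P_{MedCo}.
Similarly P_{MedCo} = 30.5 + 0.25P_{RxPlus}.
Solving the two reaction functions simultaneously: (1 − (0.25)(0.25))P_{RxPlus} = 26.5 + 0.25·30.5, so 0.9375P_{RxPlus} = 34.125 and P_{RxPlus} = 36.4.
Then P_{MedCo} = 30.5 + 0.25·36.4 = 39.6.
q_{RxPlus} = 70 − 2·36.4 + 39.6 = 36.8.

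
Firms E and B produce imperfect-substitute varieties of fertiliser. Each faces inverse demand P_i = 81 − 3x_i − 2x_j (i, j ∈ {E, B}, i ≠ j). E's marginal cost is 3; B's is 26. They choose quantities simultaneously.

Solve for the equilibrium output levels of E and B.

11.1875, 5.4375

Firm E's profit: π = x_E(81 − 3x_E − 2x_B) − 3x_E.
∂π/∂x_E = 78 − 6x_E − 2x_B = 0 ⇒ x_E = 13 − (1/3)x_B.
Similarly x_B = 55/6 − (1/3)x_E.
Substituting the second reaction function into the first: x_E = 13 − (1/3)(55/6 − (1/3)x_E), which gives (8/9)x_E = 179/18 ⇒ x_E = 11.1875.
Then x_B = 55/6 − (1/3)·11.1875 = 5.4375.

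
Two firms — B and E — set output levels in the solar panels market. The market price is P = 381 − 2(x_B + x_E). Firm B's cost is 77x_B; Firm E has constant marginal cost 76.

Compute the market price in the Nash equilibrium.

178

Firm B's profit: π = x_B(381 − 2(x_B + x_E)) − 77x_B.
∂π/∂x_B = 304 − 4x_B − 2x_E = 0, so x_B = 76 − 0.5x_E.
By the same steps for E: x_E = 76.25 − 0.5x_B.
Plugging x_E into B's best response: x_B = 76 − 0.5(76.25 − 0.5x_B) ⇒ 0.75x_B = 37.875, so x_B = 50.5.
Then x_E = 76.25 − 0.5·50.5 = 51.
Equilibrium price: P = 381 − 2·101.5 = 178.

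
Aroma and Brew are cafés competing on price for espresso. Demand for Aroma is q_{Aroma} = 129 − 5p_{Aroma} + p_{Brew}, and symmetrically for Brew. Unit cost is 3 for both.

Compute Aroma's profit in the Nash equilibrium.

845

Aroma's profit: π = (p_{Aroma} − 3)(129 − 5p_{Aroma} + p_{Brew}).
∂π/∂p_{Aroma} = 144 − 10p_{Aroma} + p_{Brew} = 0 ⇒ p_{Aroma} = 14.4 + 0.1p_{Brew}.
By symmetry p_{Brew} = p_{Aroma}; substituting into the reaction function, 0.9p_{Aroma} = 14.4 and p_{Aroma} = 16.
q_{Aroma} = 129 − 5·16 + 16 = 65.
Profit = (16 − 3)·65 = 845.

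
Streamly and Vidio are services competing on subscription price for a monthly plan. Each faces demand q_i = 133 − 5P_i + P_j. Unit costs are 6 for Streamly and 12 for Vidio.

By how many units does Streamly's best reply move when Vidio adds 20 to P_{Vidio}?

2

Streamly's profit: π = (P_{Streamly} − 6)(133 − 5P_{Streamly} + P_{Vidio}).
∂π/∂P_{Streamly} = 163 − 10P_{Streamly} + P_{Vidio} = 0 ⇒ P_{Streamly} = 16.3 + 0.1P_{Vidio}.
The reaction-function slope is 0.1, so a 20-unit rise in P_{Vidio} moves P_{Streamly} by 0.1 × 20 = 2. Streamly's best response rises — the actions are strategic complements.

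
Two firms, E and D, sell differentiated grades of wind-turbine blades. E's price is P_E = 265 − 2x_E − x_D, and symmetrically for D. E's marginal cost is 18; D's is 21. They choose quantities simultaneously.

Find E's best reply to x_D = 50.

49.25

Firm E's profit: π = x_E(265 − 2x_E − x_D) − 18x_E.
∂π/∂x_E = 247 − 4x_E − x_D = 0 ⇒ x_E = 61.75 − 0.25x_D.
At x_D = 50: x_E = 61.75 − 0.25·50 = 49.25.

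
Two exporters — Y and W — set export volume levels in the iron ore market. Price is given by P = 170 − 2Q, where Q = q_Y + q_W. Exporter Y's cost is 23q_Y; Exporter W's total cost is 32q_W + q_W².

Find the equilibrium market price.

Exporter Y's profit: π = q_Y(170 − 2(q_Y + q_W)) − 23q_Y.
∂π/∂q_Y = 147 − 4q_Y − 2q_W = 0, so q_Y = 36.75 − 0.5q_W.
For W: ∂π/∂q_W = 138 − 6q_W − 2q_Y = 0 ⇒ q_W = 23 − (1/3)q_Y.
Substituting the second reaction function into the first: q_Y = 36.75 − 0.5(23 − (1/3)q_Y), which gives (5/6)q_Y = 25.25 ⇒ q_Y = 30.3.
Then q_W = 23 − (1/3)·30.3 = 12.9.
Equilibrium price: P = 170 − 2·43.2 = 83.6.

83.6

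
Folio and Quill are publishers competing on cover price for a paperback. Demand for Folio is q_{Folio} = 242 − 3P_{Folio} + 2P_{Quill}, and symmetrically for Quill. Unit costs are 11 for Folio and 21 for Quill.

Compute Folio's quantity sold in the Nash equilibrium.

Folio's profit: π = (P_{Folio} − 11)(242 − 3P_{Folio} + 2P_{Quill}).
∂π/∂P_{Folio} = 275 − 6P_{Folio} + 2P_{Quill} = 0 ⇒ P_{Folio} = 275/6 + (1/3)P_{Quill}.
Similarly P_{Quill} = 305/6 + (1/3)P_{Folio}.
Plugging P_{Quill} into Folio's best response: P_{Folio} = 275/6 + (1/3)(305/6 + (1/3)P_{Folio}) ⇒ (8/9)P_{Folio} = 565/9, so P_{Folio} = 70.625.
Then P_{Quill} = 305/6 + (1/3)·70.625 = 74.375.
q_{Folio} = 242 − 3·70.625 + 2·74.375 = 178.875.

178.875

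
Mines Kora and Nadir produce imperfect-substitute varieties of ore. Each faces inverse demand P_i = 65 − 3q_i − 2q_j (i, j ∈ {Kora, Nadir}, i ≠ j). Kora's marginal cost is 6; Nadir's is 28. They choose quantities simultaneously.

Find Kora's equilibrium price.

32.25

Mine Kora's profit: π = q_{Kora}(65 − 3q_{Kora} − 2q_{Nadir}) − 6q_{Kora}.
∂π/∂q_{Kora} = 59 − 6q_{Kora} − 2q_{Nadir} = 0 ⇒ q_{Kora} = 59/6 − (1/3)q_{Nadir}.
Similarly q_{Nadir} = 37/6 − (1/3)q_{Kora}.
Substituting the second reaction function into the first: q_{Kora} = 59/6 − (1/3)(37/6 − (1/3)q_{Kora}), which gives (8/9)q_{Kora} = 70/9 ⇒ q_{Kora} = 8.75.
Then q_{Nadir} = 37/6 − (1/3)·8.75 = 3.25.
P_{Kora} = 65 − 3·8.75 − 2·3.25 = 32.25.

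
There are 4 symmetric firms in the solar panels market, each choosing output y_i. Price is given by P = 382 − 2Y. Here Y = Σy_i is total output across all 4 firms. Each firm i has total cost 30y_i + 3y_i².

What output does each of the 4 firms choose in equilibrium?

22

A representative firm's profit is π_i = y_i(382 − 2Y) − 30y_i − 3y_i², with Y = y_i + Σ_{j≠i} y_j.
First-order condition: 352 − 10y_i − 2Σ_{j≠i} y_j = 0.
With identical firms, set every y_j = y: then 352 − 10y − 6y = 0, i.e. y = 352/16 = 22.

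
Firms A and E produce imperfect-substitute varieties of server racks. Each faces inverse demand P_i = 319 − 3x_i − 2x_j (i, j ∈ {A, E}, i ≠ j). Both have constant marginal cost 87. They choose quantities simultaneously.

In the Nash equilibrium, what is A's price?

Firm A's profit: π = x_A(319 − 3x_A − 2x_E) − 87x_A.
∂π/∂x_A = 232 − 6x_A − 2x_E = 0 ⇒ x_A = 116/3 − (1/3)x_E.
The game is symmetric, so in equilibrium x_E = x_A: the reaction function gives (4/3)x_A = 116/3, hence x_A = 29.
P_A = 319 − 3·29 − 2·29 = 174.

174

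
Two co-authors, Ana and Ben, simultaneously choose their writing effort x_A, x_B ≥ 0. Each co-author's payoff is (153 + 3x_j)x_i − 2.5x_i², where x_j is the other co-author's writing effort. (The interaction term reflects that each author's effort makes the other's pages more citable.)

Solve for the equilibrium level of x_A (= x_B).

Ana's payoff is (153 + 3x_B)x_A − 2.5x_A².
∂π/∂x_A = 153 + 3x_B − 5x_A = 0, so x_A = 30.6 + 0.6x_B.
By symmetry x_B = x_A; substituting into the reaction function, 0.4x_A = 30.6 and x_A = 76.5.

76.5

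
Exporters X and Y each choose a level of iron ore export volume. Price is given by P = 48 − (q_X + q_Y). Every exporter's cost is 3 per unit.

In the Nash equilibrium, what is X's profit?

Exporter X's profit: π = q_X(48 − (q_X + q_Y)) − 3q_X.
∂π/∂q_X = 45 − 2q_X − q_Y = 0, so q_X = 22.5 − 0.5q_Y.
The game is symmetric, so in equilibrium q_Y = q_X: the reaction function gives 1.5q_X = 22.5, hence q_X = 15.
Price P = 48 − 30 = 18.
X's profit: (18 − 3)·15 = 225.

225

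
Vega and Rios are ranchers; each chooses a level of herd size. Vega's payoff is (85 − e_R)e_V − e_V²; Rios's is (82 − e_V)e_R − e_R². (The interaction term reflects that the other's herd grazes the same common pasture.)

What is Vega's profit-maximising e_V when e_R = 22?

Expanding Vega's payoff: 85e_V − e_Re_V − e_V².
∂π/∂e_V = 85 − e_R − 2e_V = 0, so e_V = 42.5 − 0.5e_R.
At e_R = 22: e_V = 42.5 − 0.5·22 = 31.5.

31.5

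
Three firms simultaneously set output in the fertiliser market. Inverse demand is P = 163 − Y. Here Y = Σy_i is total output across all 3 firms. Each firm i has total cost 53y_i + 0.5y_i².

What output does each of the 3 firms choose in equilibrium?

A representative firm's profit is π_i = y_i(163 − Y) − 53y_i − 0.5y_i², with Y = y_i + Σ_{j≠i} y_j.
First-order condition: 110 − 3y_i − Σ_{j≠i} y_j = 0.
Imposing symmetry (y_j = y for all j) turns Σ_{j≠i} y_j into 2y, so 110 = 5y and y = 22.

22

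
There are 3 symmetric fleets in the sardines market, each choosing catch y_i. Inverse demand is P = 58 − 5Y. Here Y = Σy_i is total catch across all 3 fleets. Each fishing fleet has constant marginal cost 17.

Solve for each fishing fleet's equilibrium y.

2.05

A representative fishing fleet's profit is π_i = y_i(58 − 5Y) − 17y_i, with Y = y_i + Σ_{j≠i} y_j.
First-order condition: 41 − 10y_i − 5Σ_{j≠i} y_j = 0.
In a symmetric equilibrium every fishing fleet chooses the same y, so Σ_{j≠i} y_j = 2y. The condition becomes 41 − 20y = 0, giving y = 41/20 = 2.05.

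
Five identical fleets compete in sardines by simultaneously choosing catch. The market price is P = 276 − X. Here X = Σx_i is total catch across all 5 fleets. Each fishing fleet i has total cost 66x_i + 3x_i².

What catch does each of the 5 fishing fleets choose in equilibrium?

17.5

A representative fishing fleet's profit is π_i = x_i(276 − X) − 66x_i − 3x_i², with X = x_i + Σ_{j≠i} x_j.
First-order condition: 210 − 8x_i − Σ_{j≠i} x_j = 0.
With identical fishing fleets, set every x_j = x: then 210 − 8x − 4x = 0, i.e. x = 210/12 = 17.5.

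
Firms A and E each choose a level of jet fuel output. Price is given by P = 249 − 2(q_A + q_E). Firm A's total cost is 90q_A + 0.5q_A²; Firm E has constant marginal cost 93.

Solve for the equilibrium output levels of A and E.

20.25, 28.875

Firm A's profit: π = q_A(249 − 2(q_A + q_E)) − 90q_A − 0.5q_A².
∂π/∂q_A = 159 − 5q_A − 2q_E = 0, so q_A = 31.8 − 0.4q_E.
For E: ∂π/∂q_E = 156 − 4q_E − 2q_A = 0 ⇒ q_E = 39 − 0.5q_A.
Plugging q_E into A's best response: q_A = 31.8 − 0.4(39 − 0.5q_A) ⇒ 0.8q_A = 16.2, so q_A = 20.25.
Then q_E = 39 − 0.5·20.25 = 28.875.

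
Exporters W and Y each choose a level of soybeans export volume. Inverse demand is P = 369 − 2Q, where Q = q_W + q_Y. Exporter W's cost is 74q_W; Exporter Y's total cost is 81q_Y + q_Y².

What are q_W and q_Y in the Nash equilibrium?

Exporter W's profit: π = q_W(369 − 2(q_W + q_Y)) − 74q_W.
∂π/∂q_W = 295 − 4q_W − 2q_Y = 0, so q_W = 73.75 − 0.5q_Y.
For Y: ∂π/∂q_Y = 288 − 6q_Y − 2q_W = 0 ⇒ q_Y = 48 − (1/3)q_W.
Plugging q_Y into W's best response: q_W = 73.75 − 0.5(48 − (1/3)q_W) ⇒ (5/6)q_W = 49.75, so q_W = 59.7.
Then q_Y = 48 − (1/3)·59.7 = 28.1.

59.7, 28.1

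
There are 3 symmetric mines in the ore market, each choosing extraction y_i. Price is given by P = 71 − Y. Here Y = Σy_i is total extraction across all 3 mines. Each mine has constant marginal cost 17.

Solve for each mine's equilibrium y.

13.5

A representative mine's profit is π_i = y_i(71 − Y) − 17y_i, with Y = y_i + Σ_{j≠i} y_j.
First-order condition: 54 − 2y_i − Σ_{j≠i} y_j = 0.
With identical mines, set every y_j = y: then 54 − 2y − 2y = 0, i.e. y = 54/4 = 13.5.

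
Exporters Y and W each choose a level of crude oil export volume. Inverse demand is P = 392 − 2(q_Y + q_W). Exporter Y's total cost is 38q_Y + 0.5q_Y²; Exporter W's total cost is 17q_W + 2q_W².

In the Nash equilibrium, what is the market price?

211.5

Exporter Y's profit: π = q_Y(392 − 2(q_Y + q_W)) − 38q_Y − 0.5q_Y².
∂π/∂q_Y = 354 − 5q_Y − 2q_W = 0, so q_Y = 70.8 − 0.4q_W.
For W: ∂π/∂q_W = 375 − 8q_W − 2q_Y = 0 ⇒ q_W = 46.875 − 0.25q_Y.
Solving the two reaction functions simultaneously: (1 − (−0.4)(−0.25))q_Y = 70.8 − 0.4·46.875, so 0.9q_Y = 52.05 and q_Y = 347/6.
Then q_W = 46.875 − 0.25·(347/6) = 389/12.
Equilibrium price: P = 392 − 2·90.25 = 211.5.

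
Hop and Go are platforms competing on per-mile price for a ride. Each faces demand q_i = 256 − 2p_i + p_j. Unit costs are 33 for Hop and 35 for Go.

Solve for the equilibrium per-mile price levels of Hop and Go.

Hop's profit: π = (p_{Hop} − 33)(256 − 2p_{Hop} + p_{Go}).
∂π/∂p_{Hop} = 322 − 4p_{Hop} + p_{Go} = 0 ⇒ p_{Hop} = 80.5 + 0.25p_{Go}.
Similarly p_{Go} = 81.5 + 0.25p_{Hop}.
Plugging p_{Go} into Hop's best response: p_{Hop} = 80.5 + 0.25(81.5 + 0.25p_{Hop}) ⇒ 0.9375p_{Hop} = 100.875, so p_{Hop} = 107.6.
Then p_{Go} = 81.5 + 0.25·107.6 = 108.4.

107.6, 108.4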